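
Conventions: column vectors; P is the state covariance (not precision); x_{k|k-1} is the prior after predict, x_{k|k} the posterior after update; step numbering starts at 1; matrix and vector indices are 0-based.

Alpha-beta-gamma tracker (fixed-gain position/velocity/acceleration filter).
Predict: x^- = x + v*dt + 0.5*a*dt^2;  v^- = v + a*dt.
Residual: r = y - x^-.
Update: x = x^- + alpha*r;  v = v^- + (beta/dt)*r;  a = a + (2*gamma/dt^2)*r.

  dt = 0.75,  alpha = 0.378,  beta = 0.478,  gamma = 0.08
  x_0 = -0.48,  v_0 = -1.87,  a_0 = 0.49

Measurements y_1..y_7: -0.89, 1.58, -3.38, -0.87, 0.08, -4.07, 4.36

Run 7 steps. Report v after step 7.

v_post = 2.0867

step 1: x_pred=-1.7447  r=0.8547  x^+=-1.4216  v^+=-0.9578  a^+=0.7331
step 2: x_pred=-1.9338  r=3.5138  x^+=-0.6056  v^+=1.8315  a^+=1.7326
step 3: x_pred=1.2553  r=-4.6353  x^+=-0.4968  v^+=0.1767  a^+=0.4141
step 4: x_pred=-0.2479  r=-0.6221  x^+=-0.4830  v^+=0.0907  a^+=0.2371
step 5: x_pred=-0.3483  r=0.4283  x^+=-0.1864  v^+=0.5415  a^+=0.3589
step 6: x_pred=0.3207  r=-4.3907  x^+=-1.3390  v^+=-1.9876  a^+=-0.8900
step 7: x_pred=-3.0800  r=7.4400  x^+=-0.2677  v^+=2.0867  a^+=1.2263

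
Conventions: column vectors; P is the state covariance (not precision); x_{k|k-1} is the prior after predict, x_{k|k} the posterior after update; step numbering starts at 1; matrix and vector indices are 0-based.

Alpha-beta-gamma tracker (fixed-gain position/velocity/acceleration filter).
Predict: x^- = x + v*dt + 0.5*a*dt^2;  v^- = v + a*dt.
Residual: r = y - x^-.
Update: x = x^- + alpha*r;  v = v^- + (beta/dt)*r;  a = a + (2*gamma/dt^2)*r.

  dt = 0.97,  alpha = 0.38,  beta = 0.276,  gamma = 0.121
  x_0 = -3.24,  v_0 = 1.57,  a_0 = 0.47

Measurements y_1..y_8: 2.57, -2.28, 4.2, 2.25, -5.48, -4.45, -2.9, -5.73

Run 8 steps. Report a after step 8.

step 1: x_pred=-1.4960  r=4.0660  x^+=0.0491  v^+=3.1828  a^+=1.5158
step 2: x_pred=3.8495  r=-6.1295  x^+=1.5203  v^+=2.9091  a^+=-0.0607
step 3: x_pred=4.3135  r=-0.1135  x^+=4.2704  v^+=2.8178  a^+=-0.0899
step 4: x_pred=6.9614  r=-4.7114  x^+=5.1710  v^+=1.3900  a^+=-1.3017
step 5: x_pred=5.9070  r=-11.3870  x^+=1.5799  v^+=-3.1126  a^+=-4.2304
step 6: x_pred=-3.4295  r=-1.0205  x^+=-3.8173  v^+=-7.5065  a^+=-4.4929
step 7: x_pred=-13.2123  r=10.3123  x^+=-9.2936  v^+=-8.9304  a^+=-1.8406
step 8: x_pred=-18.8220  r=13.0920  x^+=-13.8471  v^+=-6.9906  a^+=1.5267

a_post = 1.5267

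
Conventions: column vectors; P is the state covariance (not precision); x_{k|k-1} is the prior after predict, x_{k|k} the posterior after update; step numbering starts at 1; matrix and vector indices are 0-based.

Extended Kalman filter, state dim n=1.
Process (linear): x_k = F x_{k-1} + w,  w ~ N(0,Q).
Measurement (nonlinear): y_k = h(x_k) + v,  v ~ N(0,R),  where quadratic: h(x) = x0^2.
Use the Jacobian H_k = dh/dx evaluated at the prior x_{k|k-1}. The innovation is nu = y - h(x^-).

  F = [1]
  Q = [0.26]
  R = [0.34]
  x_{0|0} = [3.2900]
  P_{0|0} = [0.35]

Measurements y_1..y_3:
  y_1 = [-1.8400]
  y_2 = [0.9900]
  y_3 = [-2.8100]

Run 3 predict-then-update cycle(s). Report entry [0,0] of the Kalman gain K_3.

K[0,0] = 0.3680

step 1: x^-=[3.2900]  P^-=[0.6100]  H_jac=[6.5800]  S=[26.7508]  K=[0.1500]  nu=[-12.6641]  x^+=[1.3898]  P^+=[0.0078]
step 2: x^-=[1.3898]  P^-=[0.2678]  H_jac=[2.7797]  S=[2.4088]  K=[0.3090]  nu=[-0.9416]  x^+=[1.0989]  P^+=[0.0378]
step 3: x^-=[1.0989]  P^-=[0.2978]  H_jac=[2.1978]  S=[1.7784]  K=[0.3680]  nu=[-4.0176]  x^+=[-0.3796]  P^+=[0.0569]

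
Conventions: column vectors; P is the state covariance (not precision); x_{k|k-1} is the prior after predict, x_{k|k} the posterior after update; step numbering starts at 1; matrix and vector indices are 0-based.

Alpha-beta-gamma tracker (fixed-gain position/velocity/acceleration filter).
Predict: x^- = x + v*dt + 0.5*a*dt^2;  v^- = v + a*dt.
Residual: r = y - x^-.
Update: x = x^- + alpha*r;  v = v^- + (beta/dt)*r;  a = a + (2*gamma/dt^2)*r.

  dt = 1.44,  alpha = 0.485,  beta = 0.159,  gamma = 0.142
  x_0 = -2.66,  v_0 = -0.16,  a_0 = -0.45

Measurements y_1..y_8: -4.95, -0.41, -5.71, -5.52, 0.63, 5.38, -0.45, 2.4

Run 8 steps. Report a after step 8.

step 1: x_pred=-3.3570  r=-1.5930  x^+=-4.1296  v^+=-0.9839  a^+=-0.6682
step 2: x_pred=-6.2392  r=5.8292  x^+=-3.4120  v^+=-1.3024  a^+=0.1302
step 3: x_pred=-5.1526  r=-0.5574  x^+=-5.4229  v^+=-1.1765  a^+=0.0538
step 4: x_pred=-7.0613  r=1.5413  x^+=-6.3138  v^+=-0.9288  a^+=0.2649
step 5: x_pred=-7.3766  r=8.0066  x^+=-3.4934  v^+=0.3367  a^+=1.3615
step 6: x_pred=-1.5969  r=6.9769  x^+=1.7869  v^+=3.0677  a^+=2.3171
step 7: x_pred=8.6067  r=-9.0567  x^+=4.2142  v^+=5.4043  a^+=1.0767
step 8: x_pred=13.1126  r=-10.7126  x^+=7.9170  v^+=5.7718  a^+=-0.3905

a_post = -0.3905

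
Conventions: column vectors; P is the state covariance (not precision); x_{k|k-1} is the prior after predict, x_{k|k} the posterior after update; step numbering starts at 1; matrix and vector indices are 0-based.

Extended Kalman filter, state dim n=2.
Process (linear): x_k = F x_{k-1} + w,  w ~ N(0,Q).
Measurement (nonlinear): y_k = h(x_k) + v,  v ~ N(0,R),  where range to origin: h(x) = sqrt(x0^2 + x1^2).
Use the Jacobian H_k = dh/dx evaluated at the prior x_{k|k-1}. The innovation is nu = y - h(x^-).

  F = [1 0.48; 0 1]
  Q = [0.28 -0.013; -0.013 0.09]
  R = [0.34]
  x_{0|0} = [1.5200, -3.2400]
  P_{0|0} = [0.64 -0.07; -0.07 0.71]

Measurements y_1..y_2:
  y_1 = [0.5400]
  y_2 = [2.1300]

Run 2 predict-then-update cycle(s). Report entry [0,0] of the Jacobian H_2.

H_jac[0,0] = -0.0360

step 1: x^-=[-0.0352, -3.2400]  P^-=[1.0164 0.2578; 0.2578 0.8000]  H_jac=[-0.0109 -0.9999]  S=[1.1456]  K=[-0.2347; -0.7007]  nu=[-2.7002]  x^+=[0.5984, -1.3479]  P^+=[0.9533 0.0694; 0.0694 0.2375]
step 2: x^-=[-0.0486, -1.3479]  P^-=[1.3547 0.1704; 0.1704 0.3275]  H_jac=[-0.0360 -0.9994]  S=[0.6811]  K=[-0.3217; -0.4895]  nu=[0.7812]  x^+=[-0.2999, -1.7304]  P^+=[1.2842 0.0632; 0.0632 0.1643]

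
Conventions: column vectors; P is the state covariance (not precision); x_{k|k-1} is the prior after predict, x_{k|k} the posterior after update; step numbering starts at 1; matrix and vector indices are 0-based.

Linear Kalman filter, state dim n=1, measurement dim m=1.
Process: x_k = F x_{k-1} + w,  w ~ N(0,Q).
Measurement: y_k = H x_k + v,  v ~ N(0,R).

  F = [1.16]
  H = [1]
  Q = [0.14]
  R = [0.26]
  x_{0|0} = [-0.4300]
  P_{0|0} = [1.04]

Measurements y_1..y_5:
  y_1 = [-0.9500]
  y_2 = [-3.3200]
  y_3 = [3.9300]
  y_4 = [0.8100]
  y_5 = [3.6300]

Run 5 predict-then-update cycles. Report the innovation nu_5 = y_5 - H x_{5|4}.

step 1: x^-=[-0.4988]  P^-=[1.5394]  S=[1.7994]  K=[0.8555]  nu=[-0.4512]  x^+=[-0.8848]  P^+=[0.2224]
step 2: x^-=[-1.0264]  P^-=[0.4393]  S=[0.6993]  K=[0.6282]  nu=[-2.2936]  x^+=[-2.4672]  P^+=[0.1633]
step 3: x^-=[-2.8620]  P^-=[0.3598]  S=[0.6198]  K=[0.5805]  nu=[6.7920]  x^+=[1.0807]  P^+=[0.1509]
step 4: x^-=[1.2537]  P^-=[0.3431]  S=[0.6031]  K=[0.5689]  nu=[-0.4437]  x^+=[1.0013]  P^+=[0.1479]
step 5: x^-=[1.1615]  P^-=[0.3390]  S=[0.5990]  K=[0.5660]  nu=[2.4685]  x^+=[2.5586]  P^+=[0.1472]

innov = [2.4685]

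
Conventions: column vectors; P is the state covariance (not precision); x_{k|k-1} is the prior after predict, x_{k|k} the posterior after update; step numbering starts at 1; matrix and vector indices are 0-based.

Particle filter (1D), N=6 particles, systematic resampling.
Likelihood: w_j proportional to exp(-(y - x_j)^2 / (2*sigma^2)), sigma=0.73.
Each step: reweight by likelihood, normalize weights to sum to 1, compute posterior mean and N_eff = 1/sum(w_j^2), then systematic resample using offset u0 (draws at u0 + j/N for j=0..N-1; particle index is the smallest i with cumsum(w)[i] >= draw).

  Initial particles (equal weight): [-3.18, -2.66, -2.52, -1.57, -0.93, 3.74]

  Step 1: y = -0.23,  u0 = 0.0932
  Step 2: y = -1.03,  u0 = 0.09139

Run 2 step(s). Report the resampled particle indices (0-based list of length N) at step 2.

resampled_idx = [0, 1, 2, 3, 4, 5]

step 1: w=[0.0003, 0.0047, 0.0088, 0.2239, 0.7622, 0.0000]  mean=-1.0963  Neff=1.5843  idx=[3, 4, 4, 4, 4, 4]
step 2: w=[0.1331, 0.1734, 0.1734, 0.1734, 0.1734, 0.1734]  mean=-1.0152  Neff=5.9518  idx=[0, 1, 2, 3, 4, 5]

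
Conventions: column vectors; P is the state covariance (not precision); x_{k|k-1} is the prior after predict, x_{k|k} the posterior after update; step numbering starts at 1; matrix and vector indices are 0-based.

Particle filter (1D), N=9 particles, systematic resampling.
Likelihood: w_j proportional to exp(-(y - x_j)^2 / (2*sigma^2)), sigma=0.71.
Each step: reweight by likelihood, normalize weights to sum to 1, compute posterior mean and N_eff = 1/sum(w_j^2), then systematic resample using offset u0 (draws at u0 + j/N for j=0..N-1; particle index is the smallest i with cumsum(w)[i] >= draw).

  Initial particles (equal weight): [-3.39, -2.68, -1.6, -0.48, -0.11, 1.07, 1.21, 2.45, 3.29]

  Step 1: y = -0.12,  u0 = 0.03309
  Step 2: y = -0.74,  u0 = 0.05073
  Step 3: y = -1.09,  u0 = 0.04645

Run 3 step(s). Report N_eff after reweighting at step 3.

N_eff = 8.3171

step 1: w=[0.0000, 0.0006, 0.0472, 0.3642, 0.4141, 0.1017, 0.0716, 0.0006, 0.0000]  mean=-0.1006  Neff=3.1074  idx=[2, 3, 3, 3, 4, 4, 4, 4, 5]
step 2: w=[0.0797, 0.1553, 0.1553, 0.1553, 0.1120, 0.1120, 0.1120, 0.1120, 0.0064]  mean=-0.3935  Neff=7.7577  idx=[0, 1, 2, 2, 3, 4, 5, 6, 7]
step 3: w=[0.1521, 0.1361, 0.1361, 0.1361, 0.1361, 0.0759, 0.0759, 0.0759, 0.0759]  mean=-0.5379  Neff=8.3171  idx=[0, 1, 1, 2, 3, 4, 5, 6, 8]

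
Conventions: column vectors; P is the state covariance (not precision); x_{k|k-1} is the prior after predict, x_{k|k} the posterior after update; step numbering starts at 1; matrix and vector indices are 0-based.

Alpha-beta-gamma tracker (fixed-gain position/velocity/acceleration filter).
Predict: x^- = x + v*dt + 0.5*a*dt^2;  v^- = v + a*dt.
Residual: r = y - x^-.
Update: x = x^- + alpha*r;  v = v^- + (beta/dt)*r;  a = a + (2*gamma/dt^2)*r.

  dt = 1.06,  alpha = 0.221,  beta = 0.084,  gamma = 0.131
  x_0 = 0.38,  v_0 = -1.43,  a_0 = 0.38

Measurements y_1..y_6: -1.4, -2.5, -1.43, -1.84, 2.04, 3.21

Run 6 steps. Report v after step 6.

v_post = 3.1717

step 1: x_pred=-0.9223  r=-0.4777  x^+=-1.0279  v^+=-1.0651  a^+=0.2686
step 2: x_pred=-2.0059  r=-0.4941  x^+=-2.1151  v^+=-0.8195  a^+=0.1534
step 3: x_pred=-2.8976  r=1.4676  x^+=-2.5732  v^+=-0.5406  a^+=0.4956
step 4: x_pred=-2.8678  r=1.0278  x^+=-2.6407  v^+=0.0662  a^+=0.7353
step 5: x_pred=-2.1574  r=4.1974  x^+=-1.2297  v^+=1.1783  a^+=1.7140
step 6: x_pred=0.9821  r=2.2279  x^+=1.4745  v^+=3.1717  a^+=2.2335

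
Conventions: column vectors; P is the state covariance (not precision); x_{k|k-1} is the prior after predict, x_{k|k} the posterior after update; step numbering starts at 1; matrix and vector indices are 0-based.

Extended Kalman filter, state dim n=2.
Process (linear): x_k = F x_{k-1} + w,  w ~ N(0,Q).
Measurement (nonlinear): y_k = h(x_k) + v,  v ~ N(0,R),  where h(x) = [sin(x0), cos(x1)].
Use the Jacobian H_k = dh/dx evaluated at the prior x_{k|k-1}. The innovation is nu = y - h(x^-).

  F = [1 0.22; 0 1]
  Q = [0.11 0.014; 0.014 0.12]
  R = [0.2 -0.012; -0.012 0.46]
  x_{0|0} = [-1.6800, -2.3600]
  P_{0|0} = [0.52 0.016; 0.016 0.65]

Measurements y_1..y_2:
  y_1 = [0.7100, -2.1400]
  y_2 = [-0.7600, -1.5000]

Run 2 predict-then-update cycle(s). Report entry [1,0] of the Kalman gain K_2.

K[1,0] = -0.1943

step 1: x^-=[-2.1992, -2.3600]  P^-=[0.6685 0.1730; 0.1730 0.7700]  H_jac=[-0.5879 0.0000; 0.0000 0.7044]  S=[0.4310 -0.0836; -0.0836 0.8421]  K=[-0.9010 0.0552; -0.1131 0.6329]  nu=[1.5190, -1.4302]  x^+=[-3.6468, -3.4370]  P^+=[0.3077 0.0514; 0.0514 0.4152]
step 2: x^-=[-4.4030, -3.4370]  P^-=[0.4604 0.1568; 0.1568 0.5352]  H_jac=[-0.3045 0.0000; 0.0000 -0.2911]  S=[0.2427 0.0019; 0.0019 0.5054]  K=[-0.5770 -0.0881; -0.1943 -0.3076]  nu=[-1.7125, -0.5433]  x^+=[-3.3670, -2.9372]  P^+=[0.3755 0.1155; 0.1155 0.4780]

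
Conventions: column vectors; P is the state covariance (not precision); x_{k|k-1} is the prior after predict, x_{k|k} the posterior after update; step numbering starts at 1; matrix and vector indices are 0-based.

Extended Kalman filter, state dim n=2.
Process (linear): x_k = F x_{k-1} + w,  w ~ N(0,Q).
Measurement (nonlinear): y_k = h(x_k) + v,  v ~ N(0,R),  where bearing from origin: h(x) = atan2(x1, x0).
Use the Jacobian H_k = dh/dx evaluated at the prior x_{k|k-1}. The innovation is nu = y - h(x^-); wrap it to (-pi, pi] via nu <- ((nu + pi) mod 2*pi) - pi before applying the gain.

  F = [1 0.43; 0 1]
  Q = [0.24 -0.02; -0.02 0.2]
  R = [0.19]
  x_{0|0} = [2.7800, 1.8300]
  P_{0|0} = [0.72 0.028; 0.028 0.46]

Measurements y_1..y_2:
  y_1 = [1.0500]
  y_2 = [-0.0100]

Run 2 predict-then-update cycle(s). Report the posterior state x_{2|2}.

step 1: x^-=[3.5669, 1.8300]  P^-=[1.0691 0.2058; 0.2058 0.6600]  H_jac=[-0.1139 0.2219]  S=[0.2260]  K=[-0.3366; 0.5445]  nu=[0.5760]  x^+=[3.3730, 2.1436]  P^+=[1.0435 0.2472; 0.2472 0.5930]
step 2: x^-=[4.2948, 2.1436]  P^-=[1.6058 0.4822; 0.4822 0.7930]  H_jac=[-0.0930 0.1864]  S=[0.2147]  K=[-0.2772; 0.4795]  nu=[-0.4729]  x^+=[4.4259, 1.9169]  P^+=[1.5893 0.5107; 0.5107 0.7436]

x_post = [4.4259, 1.9169]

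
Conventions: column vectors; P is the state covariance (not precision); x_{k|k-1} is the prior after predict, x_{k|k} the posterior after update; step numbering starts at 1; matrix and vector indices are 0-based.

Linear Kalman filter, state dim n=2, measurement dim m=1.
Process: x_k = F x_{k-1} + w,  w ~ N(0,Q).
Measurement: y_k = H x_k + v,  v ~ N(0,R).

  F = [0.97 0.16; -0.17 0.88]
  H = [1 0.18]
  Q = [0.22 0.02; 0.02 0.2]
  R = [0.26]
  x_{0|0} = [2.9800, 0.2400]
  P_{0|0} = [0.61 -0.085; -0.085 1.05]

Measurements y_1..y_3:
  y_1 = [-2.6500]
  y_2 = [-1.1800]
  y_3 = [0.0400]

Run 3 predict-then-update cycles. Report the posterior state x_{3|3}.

step 1: x^-=[2.9290, -0.2954]  P^-=[0.7944 -0.0030; -0.0030 1.0562]  S=[1.0876]  K=[0.7300; 0.1721]  nu=[-5.5258]  x^+=[-1.1047, -1.2461]  P^+=[0.2149 -0.1396; -0.1396 1.0240]
step 2: x^-=[-1.2709, -0.9088]  P^-=[0.4051 0.0134; 0.0134 1.0410]  S=[0.7036]  K=[0.5791; 0.2853]  nu=[0.2545]  x^+=[-1.1235, -0.8362]  P^+=[0.1691 -0.1029; -0.1029 0.9837]
step 3: x^-=[-1.2236, -0.5448]  P^-=[0.3723 0.0456; 0.0456 0.9974]  S=[0.6811]  K=[0.5588; 0.3306]  nu=[1.3617]  x^+=[-0.4628, -0.0947]  P^+=[0.1597 -0.0802; -0.0802 0.9230]

x_post = [-0.4628, -0.0947]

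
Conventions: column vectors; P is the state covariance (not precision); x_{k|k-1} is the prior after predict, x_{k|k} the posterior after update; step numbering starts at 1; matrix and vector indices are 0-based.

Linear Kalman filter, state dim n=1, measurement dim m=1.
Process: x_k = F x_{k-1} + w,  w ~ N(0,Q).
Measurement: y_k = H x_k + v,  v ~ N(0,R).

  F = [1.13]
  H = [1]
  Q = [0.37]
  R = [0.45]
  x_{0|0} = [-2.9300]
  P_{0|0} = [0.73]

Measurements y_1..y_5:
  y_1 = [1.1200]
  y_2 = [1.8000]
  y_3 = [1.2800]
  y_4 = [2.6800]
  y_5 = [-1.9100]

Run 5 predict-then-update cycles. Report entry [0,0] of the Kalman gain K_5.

step 1: x^-=[-3.3109]  P^-=[1.3021]  S=[1.7521]  K=[0.7432]  nu=[4.4309]  x^+=[-0.0180]  P^+=[0.3344]
step 2: x^-=[-0.0203]  P^-=[0.7970]  S=[1.2470]  K=[0.6391]  nu=[1.8203]  x^+=[1.1431]  P^+=[0.2876]
step 3: x^-=[1.2917]  P^-=[0.7373]  S=[1.1873]  K=[0.6210]  nu=[-0.0117]  x^+=[1.2844]  P^+=[0.2794]
step 4: x^-=[1.4514]  P^-=[0.7268]  S=[1.1768]  K=[0.6176]  nu=[1.2286]  x^+=[2.2102]  P^+=[0.2779]
step 5: x^-=[2.4975]  P^-=[0.7249]  S=[1.1749]  K=[0.6170]  nu=[-4.4075]  x^+=[-0.2218]  P^+=[0.2776]

K[0,0] = 0.6170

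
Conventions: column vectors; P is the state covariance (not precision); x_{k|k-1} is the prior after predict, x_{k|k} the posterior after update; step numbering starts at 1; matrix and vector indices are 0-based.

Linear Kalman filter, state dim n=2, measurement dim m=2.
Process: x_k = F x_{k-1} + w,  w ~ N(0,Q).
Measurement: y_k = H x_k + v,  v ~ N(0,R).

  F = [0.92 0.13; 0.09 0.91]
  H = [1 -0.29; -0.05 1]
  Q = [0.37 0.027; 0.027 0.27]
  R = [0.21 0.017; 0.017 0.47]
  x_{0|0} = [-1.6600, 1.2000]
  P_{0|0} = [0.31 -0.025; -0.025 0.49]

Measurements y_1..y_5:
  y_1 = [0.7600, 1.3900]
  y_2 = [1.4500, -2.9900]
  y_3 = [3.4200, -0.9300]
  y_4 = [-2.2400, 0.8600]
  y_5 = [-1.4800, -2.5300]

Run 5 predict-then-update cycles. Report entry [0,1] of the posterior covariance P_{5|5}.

step 1: x^-=[-1.3712, 0.9426]  P^-=[0.6347 0.0894; 0.0894 0.6742]  S=[0.8495 -0.1195; -0.1195 1.1368]  K=[0.7346 0.1280; -0.0426 0.5846]  nu=[2.4046, 0.3788]  x^+=[0.4436, 1.0616]  P^+=[0.1801 0.0816; 0.0816 0.2781]
step 2: x^-=[0.5462, 1.0060]  P^-=[0.5467 0.1441; 0.1441 0.5152]  S=[0.7164 -0.0135; -0.0135 0.9721]  K=[0.7072 0.1300; 0.0025 0.5226]  nu=[1.1956, -3.9687]  x^+=[0.8758, -1.0649]  P^+=[0.1745 0.0818; 0.0818 0.2497]
step 3: x^-=[0.6673, -0.8902]  P^-=[0.5415 0.1405; 0.1405 0.4916]  S=[0.7113 -0.0102; -0.0102 0.9489]  K=[0.7057 0.1270; 0.0043 0.5107]  nu=[2.4945, -0.0064]  x^+=[2.4270, -0.8827]  P^+=[0.1737 0.0804; 0.0804 0.2441]
step 4: x^-=[2.1181, -0.5849]  P^-=[0.5404 0.1385; 0.1385 0.4867]  S=[0.7110 -0.0107; -0.0107 0.9442]  K=[0.7054 0.1260; 0.0039 0.5082]  nu=[-4.5277, 1.5508]  x^+=[-0.8805, 0.1856]  P^+=[0.1735 0.0799; 0.0799 0.2429]
step 5: x^-=[-0.7859, 0.0897]  P^-=[0.5400 0.1379; 0.1379 0.4856]  S=[0.7109 -0.0109; -0.0109 0.9432]  K=[0.7053 0.1258; 0.0037 0.5076]  nu=[-0.6681, -2.6590]  x^+=[-1.5915, -1.2626]  P^+=[0.1734 0.0798; 0.0798 0.2426]

P_post[0,1] = 0.0798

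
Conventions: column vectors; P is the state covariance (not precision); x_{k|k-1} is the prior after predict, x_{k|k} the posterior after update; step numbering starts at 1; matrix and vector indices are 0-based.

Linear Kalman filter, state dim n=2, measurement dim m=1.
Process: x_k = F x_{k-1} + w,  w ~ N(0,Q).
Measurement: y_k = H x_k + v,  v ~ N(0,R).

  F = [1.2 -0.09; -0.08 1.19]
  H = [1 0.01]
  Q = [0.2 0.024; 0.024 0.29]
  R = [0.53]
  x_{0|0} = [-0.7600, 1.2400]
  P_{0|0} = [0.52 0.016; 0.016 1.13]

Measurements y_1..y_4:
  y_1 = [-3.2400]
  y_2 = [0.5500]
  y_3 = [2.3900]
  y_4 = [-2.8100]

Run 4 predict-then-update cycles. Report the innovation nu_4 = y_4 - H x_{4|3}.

innov = [-3.7009]

step 1: x^-=[-1.0236, 1.5364]  P^-=[0.9545 -0.1240; -0.1240 1.8905]  S=[1.4822]  K=[0.6431; -0.0709]  nu=[-2.2318]  x^+=[-2.4589, 1.6946]  P^+=[0.3414 -0.0564; -0.0564 1.8830]
step 2: x^-=[-3.1032, 2.2133]  P^-=[0.7191 -0.2914; -0.2914 2.9695]  S=[1.2436]  K=[0.5759; -0.2104]  nu=[3.6311]  x^+=[-1.0121, 1.4491]  P^+=[0.3066 -0.1407; -0.1407 2.9144]
step 3: x^-=[-1.3449, 1.8055]  P^-=[0.6956 -0.5195; -0.5195 4.4458]  S=[1.2156]  K=[0.5679; -0.3908]  nu=[3.7168]  x^+=[0.7659, 0.3530]  P^+=[0.3035 -0.2497; -0.2497 4.2602]
step 4: x^-=[0.8874, 0.3588]  P^-=[0.7255 -0.8198; -0.8198 6.3724]  S=[1.2397]  K=[0.5786; -0.6099]  nu=[-3.7009]  x^+=[-1.2539, 2.6159]  P^+=[0.3105 -0.3823; -0.3823 5.9113]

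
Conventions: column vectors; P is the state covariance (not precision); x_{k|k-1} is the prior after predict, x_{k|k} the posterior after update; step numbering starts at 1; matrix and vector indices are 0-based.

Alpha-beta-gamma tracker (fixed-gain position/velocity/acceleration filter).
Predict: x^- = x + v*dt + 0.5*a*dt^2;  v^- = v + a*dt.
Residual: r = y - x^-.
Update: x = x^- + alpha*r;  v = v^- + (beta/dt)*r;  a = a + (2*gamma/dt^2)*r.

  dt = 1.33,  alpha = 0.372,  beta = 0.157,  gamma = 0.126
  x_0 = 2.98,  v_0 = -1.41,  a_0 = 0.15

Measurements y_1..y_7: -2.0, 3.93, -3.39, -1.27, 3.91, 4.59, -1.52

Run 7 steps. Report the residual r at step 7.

resid = -10.5573

step 1: x_pred=1.2374  r=-3.2374  x^+=0.0331  v^+=-1.5927  a^+=-0.3112
step 2: x_pred=-2.3604  r=6.2904  x^+=-0.0204  v^+=-1.2640  a^+=0.5849
step 3: x_pred=-1.1841  r=-2.2059  x^+=-2.0047  v^+=-0.7464  a^+=0.2707
step 4: x_pred=-2.7580  r=1.4880  x^+=-2.2045  v^+=-0.2107  a^+=0.4827
step 5: x_pred=-2.0579  r=5.9679  x^+=0.1622  v^+=1.1357  a^+=1.3329
step 6: x_pred=2.8515  r=1.7385  x^+=3.4982  v^+=3.1136  a^+=1.5805
step 7: x_pred=9.0373  r=-10.5573  x^+=5.1100  v^+=3.9695  a^+=0.0765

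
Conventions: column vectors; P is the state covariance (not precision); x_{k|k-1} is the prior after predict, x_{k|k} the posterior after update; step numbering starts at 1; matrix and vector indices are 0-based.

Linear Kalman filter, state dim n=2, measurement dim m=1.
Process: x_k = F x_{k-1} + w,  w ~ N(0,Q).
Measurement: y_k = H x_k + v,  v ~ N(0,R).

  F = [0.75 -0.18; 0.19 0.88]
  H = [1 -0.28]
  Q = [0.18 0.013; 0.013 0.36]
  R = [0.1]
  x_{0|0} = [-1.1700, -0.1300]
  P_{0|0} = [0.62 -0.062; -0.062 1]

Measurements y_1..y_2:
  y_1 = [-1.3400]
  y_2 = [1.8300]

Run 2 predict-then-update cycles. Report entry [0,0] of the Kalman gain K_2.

step 1: x^-=[-0.8541, -0.3367]  P^-=[0.5779 -0.0958; -0.0958 1.1360]  S=[0.8206]  K=[0.7369; -0.5044]  nu=[-0.5802]  x^+=[-1.2816, -0.0440]  P^+=[0.1323 0.2092; 0.2092 0.9272]
step 2: x^-=[-0.9533, -0.2823]  P^-=[0.2280 0.0159; 0.0159 1.1528]  S=[0.4094]  K=[0.5459; -0.7495]  nu=[2.7043]  x^+=[0.5229, -2.3093]  P^+=[0.1059 0.1834; 0.1834 0.9228]

K[0,0] = 0.5459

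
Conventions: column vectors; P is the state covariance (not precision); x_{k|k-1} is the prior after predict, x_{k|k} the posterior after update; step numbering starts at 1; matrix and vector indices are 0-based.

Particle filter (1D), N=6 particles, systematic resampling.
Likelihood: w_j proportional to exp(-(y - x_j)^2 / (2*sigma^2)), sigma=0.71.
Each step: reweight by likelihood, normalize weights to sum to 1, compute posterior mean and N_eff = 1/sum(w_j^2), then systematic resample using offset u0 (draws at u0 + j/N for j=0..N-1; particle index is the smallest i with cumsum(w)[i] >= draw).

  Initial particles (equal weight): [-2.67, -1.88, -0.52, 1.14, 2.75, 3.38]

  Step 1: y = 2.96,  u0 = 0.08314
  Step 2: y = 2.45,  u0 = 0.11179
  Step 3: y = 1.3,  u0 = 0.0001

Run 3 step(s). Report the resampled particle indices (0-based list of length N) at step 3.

step 1: w=[0.0000, 0.0000, 0.0000, 0.0204, 0.5219, 0.4577]  mean=3.0055  Neff=2.0735  idx=[4, 4, 4, 5, 5, 5]
step 2: w=[0.2277, 0.2277, 0.2277, 0.1056, 0.1056, 0.1056]  mean=2.9496  Neff=5.2897  idx=[0, 1, 1, 2, 3, 5]
step 3: w=[0.2369, 0.2369, 0.2369, 0.2369, 0.0261, 0.0261]  mean=2.7829  Neff=4.4259  idx=[0, 0, 1, 2, 2, 3]

resampled_idx = [0, 0, 1, 2, 2, 3]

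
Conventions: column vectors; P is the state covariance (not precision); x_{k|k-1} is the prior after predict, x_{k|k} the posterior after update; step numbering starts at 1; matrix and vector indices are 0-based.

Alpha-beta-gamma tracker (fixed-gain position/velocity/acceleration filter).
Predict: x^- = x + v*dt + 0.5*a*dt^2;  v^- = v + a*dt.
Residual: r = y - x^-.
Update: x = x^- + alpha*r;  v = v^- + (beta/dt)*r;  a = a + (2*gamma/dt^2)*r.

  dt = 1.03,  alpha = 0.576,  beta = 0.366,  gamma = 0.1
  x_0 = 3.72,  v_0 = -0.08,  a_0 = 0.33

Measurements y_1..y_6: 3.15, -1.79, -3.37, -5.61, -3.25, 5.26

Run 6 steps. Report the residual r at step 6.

step 1: x_pred=3.8126  r=-0.6626  x^+=3.4310  v^+=0.0244  a^+=0.2051
step 2: x_pred=3.5649  r=-5.3549  x^+=0.4805  v^+=-1.6671  a^+=-0.8044
step 3: x_pred=-1.6634  r=-1.7066  x^+=-2.6464  v^+=-3.1021  a^+=-1.1262
step 4: x_pred=-6.4390  r=0.8290  x^+=-5.9615  v^+=-3.9675  a^+=-0.9699
step 5: x_pred=-10.5625  r=7.3125  x^+=-6.3505  v^+=-2.3681  a^+=0.4087
step 6: x_pred=-8.5728  r=13.8328  x^+=-0.6051  v^+=2.9682  a^+=3.0164

resid = 13.8328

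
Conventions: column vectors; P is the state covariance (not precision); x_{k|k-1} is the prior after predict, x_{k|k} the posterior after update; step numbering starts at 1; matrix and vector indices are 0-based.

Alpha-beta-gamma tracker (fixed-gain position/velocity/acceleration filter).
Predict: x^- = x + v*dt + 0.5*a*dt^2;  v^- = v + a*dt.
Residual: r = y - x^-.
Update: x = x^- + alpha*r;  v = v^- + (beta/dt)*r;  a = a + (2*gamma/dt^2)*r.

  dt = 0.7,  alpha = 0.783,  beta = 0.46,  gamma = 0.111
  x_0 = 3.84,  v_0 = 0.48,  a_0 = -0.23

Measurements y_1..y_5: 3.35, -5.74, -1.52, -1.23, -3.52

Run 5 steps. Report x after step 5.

step 1: x_pred=4.1197  r=-0.7696  x^+=3.5170  v^+=-0.1868  a^+=-0.5787
step 2: x_pred=3.2445  r=-8.9845  x^+=-3.7904  v^+=-6.4960  a^+=-4.6492
step 3: x_pred=-9.4766  r=7.9566  x^+=-3.2466  v^+=-4.5218  a^+=-1.0444
step 4: x_pred=-6.6677  r=5.4377  x^+=-2.4100  v^+=-1.6795  a^+=1.4192
step 5: x_pred=-3.2379  r=-0.2821  x^+=-3.4588  v^+=-0.8714  a^+=1.2914

x_post = -3.4588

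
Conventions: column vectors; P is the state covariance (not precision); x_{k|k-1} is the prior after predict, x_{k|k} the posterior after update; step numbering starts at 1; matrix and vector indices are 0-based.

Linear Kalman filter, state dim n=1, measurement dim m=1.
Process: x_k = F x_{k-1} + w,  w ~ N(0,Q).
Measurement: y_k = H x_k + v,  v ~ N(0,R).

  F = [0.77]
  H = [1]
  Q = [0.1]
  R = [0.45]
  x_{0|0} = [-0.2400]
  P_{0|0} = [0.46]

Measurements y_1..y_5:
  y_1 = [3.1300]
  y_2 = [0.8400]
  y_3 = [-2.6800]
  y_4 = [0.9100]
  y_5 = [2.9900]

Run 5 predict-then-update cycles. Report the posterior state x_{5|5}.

x_post = [0.9008]

step 1: x^-=[-0.1848]  P^-=[0.3727]  S=[0.8227]  K=[0.4530]  nu=[3.3148]  x^+=[1.3169]  P^+=[0.2039]
step 2: x^-=[1.0140]  P^-=[0.2209]  S=[0.6709]  K=[0.3292]  nu=[-0.1740]  x^+=[0.9567]  P^+=[0.1482]
step 3: x^-=[0.7367]  P^-=[0.1878]  S=[0.6378]  K=[0.2945]  nu=[-3.4167]  x^+=[-0.2695]  P^+=[0.1325]
step 4: x^-=[-0.2075]  P^-=[0.1786]  S=[0.6286]  K=[0.2841]  nu=[1.1175]  x^+=[0.1100]  P^+=[0.1278]
step 5: x^-=[0.0847]  P^-=[0.1758]  S=[0.6258]  K=[0.2809]  nu=[2.9053]  x^+=[0.9008]  P^+=[0.1264]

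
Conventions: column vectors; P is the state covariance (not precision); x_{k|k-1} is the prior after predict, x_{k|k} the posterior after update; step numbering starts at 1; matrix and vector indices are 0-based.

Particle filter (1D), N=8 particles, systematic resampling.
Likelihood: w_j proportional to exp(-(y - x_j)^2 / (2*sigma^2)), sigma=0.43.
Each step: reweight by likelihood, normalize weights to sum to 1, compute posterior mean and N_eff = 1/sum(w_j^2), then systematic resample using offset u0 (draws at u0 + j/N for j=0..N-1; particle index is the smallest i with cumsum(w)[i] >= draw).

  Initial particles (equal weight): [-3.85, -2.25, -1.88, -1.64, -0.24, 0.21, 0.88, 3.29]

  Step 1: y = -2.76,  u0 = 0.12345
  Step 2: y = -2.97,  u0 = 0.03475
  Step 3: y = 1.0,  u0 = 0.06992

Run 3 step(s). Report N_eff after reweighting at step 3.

N_eff = 8.0000

step 1: w=[0.0582, 0.7152, 0.1780, 0.0486, 0.0000, 0.0000, 0.0000, 0.0000]  mean=-2.2475  Neff=1.8216  idx=[1, 1, 1, 1, 1, 1, 2, 3]
step 2: w=[0.1614, 0.1614, 0.1614, 0.1614, 0.1614, 0.1614, 0.0264, 0.0055]  mean=-2.2369  Neff=6.3719  idx=[0, 0, 1, 2, 3, 4, 4, 5]
step 3: w=[0.1250, 0.1250, 0.1250, 0.1250, 0.1250, 0.1250, 0.1250, 0.1250]  mean=-2.2500  Neff=8.0000  idx=[0, 1, 2, 3, 4, 5, 6, 7]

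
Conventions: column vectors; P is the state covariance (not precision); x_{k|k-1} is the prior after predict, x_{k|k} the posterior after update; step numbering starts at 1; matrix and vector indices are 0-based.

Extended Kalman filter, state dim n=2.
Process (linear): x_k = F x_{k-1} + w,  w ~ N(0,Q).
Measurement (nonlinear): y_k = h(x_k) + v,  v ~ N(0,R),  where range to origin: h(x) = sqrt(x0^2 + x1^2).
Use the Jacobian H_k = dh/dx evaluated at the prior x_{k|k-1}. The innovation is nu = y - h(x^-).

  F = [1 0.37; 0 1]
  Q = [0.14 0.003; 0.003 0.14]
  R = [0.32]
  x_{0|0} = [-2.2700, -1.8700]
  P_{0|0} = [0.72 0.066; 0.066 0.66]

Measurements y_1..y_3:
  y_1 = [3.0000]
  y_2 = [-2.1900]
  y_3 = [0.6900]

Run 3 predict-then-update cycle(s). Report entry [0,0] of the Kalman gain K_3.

K[0,0] = -0.0044

step 1: x^-=[-2.9619, -1.8700]  P^-=[0.9992 0.3132; 0.3132 0.8000]  H_jac=[-0.8456 -0.5339]  S=[1.5452]  K=[-0.6550; -0.4478]  nu=[-0.5028]  x^+=[-2.6326, -1.6448]  P^+=[0.3363 -0.1400; -0.1400 0.4902]
step 2: x^-=[-3.2411, -1.6448]  P^-=[0.4398 0.0444; 0.0444 0.6302]  H_jac=[-0.8917 -0.4525]  S=[0.8346]  K=[-0.4940; -0.3891]  nu=[-5.8246]  x^+=[-0.3641, 0.6216]  P^+=[0.2361 -0.1160; -0.1160 0.5038]
step 3: x^-=[-0.1341, 0.6216]  P^-=[0.3592 0.0734; 0.0734 0.6438]  H_jac=[-0.2109 0.9775]  S=[0.9209]  K=[-0.0044; 0.6666]  nu=[0.0541]  x^+=[-0.1343, 0.6576]  P^+=[0.3592 0.0761; 0.0761 0.2346]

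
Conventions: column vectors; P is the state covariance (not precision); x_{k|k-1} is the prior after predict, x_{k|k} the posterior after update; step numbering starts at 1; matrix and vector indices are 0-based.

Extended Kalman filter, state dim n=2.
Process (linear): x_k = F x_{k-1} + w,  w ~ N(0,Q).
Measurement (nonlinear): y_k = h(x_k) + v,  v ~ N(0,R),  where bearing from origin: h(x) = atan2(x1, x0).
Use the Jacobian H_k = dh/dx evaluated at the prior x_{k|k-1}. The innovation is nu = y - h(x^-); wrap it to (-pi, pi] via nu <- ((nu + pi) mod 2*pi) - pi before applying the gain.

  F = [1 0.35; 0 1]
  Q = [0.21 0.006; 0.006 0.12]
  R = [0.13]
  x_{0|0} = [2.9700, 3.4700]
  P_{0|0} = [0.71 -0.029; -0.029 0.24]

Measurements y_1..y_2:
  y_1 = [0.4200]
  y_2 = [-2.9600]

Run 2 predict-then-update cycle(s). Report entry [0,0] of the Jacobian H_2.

H_jac[0,0] = -0.0800

step 1: x^-=[4.1845, 3.4700]  P^-=[0.9291 0.0610; 0.0610 0.3600]  H_jac=[-0.1174 0.1416]  S=[0.1480]  K=[-0.6788; 0.2960]  nu=[-0.2723]  x^+=[4.3694, 3.3894]  P^+=[0.8609 0.0907; 0.0907 0.3470]
step 2: x^-=[5.5556, 3.3894]  P^-=[1.1769 0.2182; 0.2182 0.4670]  H_jac=[-0.0800 0.1312]  S=[0.1410]  K=[-0.4650; 0.3107]  nu=[2.7754]  x^+=[4.2650, 4.2516]  P^+=[1.1464 0.2386; 0.2386 0.4534]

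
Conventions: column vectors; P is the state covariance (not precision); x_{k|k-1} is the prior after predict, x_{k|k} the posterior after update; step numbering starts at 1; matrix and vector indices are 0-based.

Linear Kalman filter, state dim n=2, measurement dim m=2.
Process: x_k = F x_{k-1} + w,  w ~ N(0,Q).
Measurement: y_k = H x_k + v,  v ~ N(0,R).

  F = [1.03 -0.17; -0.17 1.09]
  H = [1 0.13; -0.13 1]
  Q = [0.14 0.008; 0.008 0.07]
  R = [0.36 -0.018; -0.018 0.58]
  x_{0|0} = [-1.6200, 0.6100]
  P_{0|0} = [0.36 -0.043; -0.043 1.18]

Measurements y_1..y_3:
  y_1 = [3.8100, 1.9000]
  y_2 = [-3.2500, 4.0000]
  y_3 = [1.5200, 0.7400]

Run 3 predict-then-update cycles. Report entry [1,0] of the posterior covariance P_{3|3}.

step 1: x^-=[-1.7723, 0.9403]  P^-=[0.5711 -0.3232; -0.3232 1.4983]  S=[0.8724 -0.2152; -0.2152 2.1720]  K=[0.5754 -0.1260; 0.0284 0.7120]  nu=[5.4601, 0.7293]  x^+=[1.2775, 1.6148]  P^+=[0.2166 -0.0553; -0.0553 0.4053]
step 2: x^-=[1.0413, 1.5429]  P^-=[0.4009 -0.1687; -0.1687 0.5782]  S=[0.7268 -0.1608; -0.1608 1.2089]  K=[0.4956 -0.1167; -0.0194 0.4939]  nu=[-4.4919, 2.5925]  x^+=[-1.4873, 2.9104]  P^+=[0.1873 -0.0523; -0.0523 0.2800]
step 3: x^-=[-2.0267, 3.4252]  P^-=[0.3651 -0.1369; -0.1369 0.4275]  S=[0.6967 -0.1445; -0.1445 1.0492]  K=[0.4756 -0.1102; -0.0296 0.4203]  nu=[3.1014, -2.9487]  x^+=[-0.2266, 2.0942]  P^+=[0.1796 -0.0491; -0.0491 0.2379]

P_post[1,0] = -0.0491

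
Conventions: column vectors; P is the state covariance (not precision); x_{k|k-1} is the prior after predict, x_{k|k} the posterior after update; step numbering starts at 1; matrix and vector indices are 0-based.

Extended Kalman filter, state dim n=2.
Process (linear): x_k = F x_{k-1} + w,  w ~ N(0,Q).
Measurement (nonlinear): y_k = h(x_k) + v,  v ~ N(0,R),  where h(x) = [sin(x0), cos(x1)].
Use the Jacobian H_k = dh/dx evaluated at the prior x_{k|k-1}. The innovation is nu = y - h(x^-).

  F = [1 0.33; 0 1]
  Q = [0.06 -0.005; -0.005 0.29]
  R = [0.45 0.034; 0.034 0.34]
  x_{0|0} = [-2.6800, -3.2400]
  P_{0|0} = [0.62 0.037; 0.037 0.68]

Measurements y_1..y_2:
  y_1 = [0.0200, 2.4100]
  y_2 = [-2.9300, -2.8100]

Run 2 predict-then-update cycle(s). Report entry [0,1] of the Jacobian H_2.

H_jac[0,1] = 0.0000

step 1: x^-=[-3.7492, -3.2400]  P^-=[0.7785 0.2564; 0.2564 0.9700]  H_jac=[-0.8210 0.0000; 0.0000 -0.0982]  S=[0.9747 0.0547; 0.0547 0.3494]  K=[-0.6574 0.0308; -0.2024 -0.2411]  nu=[-0.5509, 3.4052]  x^+=[-3.2822, -3.9495]  P^+=[0.3591 0.1209; 0.1209 0.9044]
step 2: x^-=[-4.5855, -3.9495]  P^-=[0.5974 0.4144; 0.4144 1.1944]  H_jac=[-0.1266 0.0000; 0.0000 -0.7228]  S=[0.4596 0.0719; 0.0719 0.9640]  K=[-0.1173 -0.3020; 0.0263 -0.8975]  nu=[-3.9220, -2.1190]  x^+=[-3.4857, -2.1509]  P^+=[0.4981 0.1476; 0.1476 0.4209]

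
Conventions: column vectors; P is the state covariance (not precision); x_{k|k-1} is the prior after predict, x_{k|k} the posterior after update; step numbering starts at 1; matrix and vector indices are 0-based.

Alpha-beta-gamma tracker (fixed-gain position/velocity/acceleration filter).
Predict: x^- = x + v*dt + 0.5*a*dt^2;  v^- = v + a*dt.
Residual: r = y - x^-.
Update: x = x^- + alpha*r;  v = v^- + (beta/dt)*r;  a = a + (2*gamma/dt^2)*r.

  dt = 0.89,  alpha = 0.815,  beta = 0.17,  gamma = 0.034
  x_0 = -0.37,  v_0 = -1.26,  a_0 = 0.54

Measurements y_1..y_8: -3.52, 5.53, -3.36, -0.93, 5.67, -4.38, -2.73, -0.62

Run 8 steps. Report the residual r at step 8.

resid = 1.2349

step 1: x_pred=-1.2775  r=-2.2425  x^+=-3.1051  v^+=-1.2077  a^+=0.3475
step 2: x_pred=-4.0424  r=9.5724  x^+=3.7591  v^+=0.9300  a^+=1.1693
step 3: x_pred=5.0499  r=-8.4099  x^+=-1.8042  v^+=0.3642  a^+=0.4473
step 4: x_pred=-1.3029  r=0.3729  x^+=-0.9990  v^+=0.8335  a^+=0.4793
step 5: x_pred=-0.0673  r=5.7373  x^+=4.6086  v^+=2.3560  a^+=0.9718
step 6: x_pred=7.0903  r=-11.4703  x^+=-2.2580  v^+=1.0300  a^+=-0.0129
step 7: x_pred=-1.3464  r=-1.3836  x^+=-2.4740  v^+=0.7542  a^+=-0.1316
step 8: x_pred=-1.8549  r=1.2349  x^+=-0.8485  v^+=0.8730  a^+=-0.0256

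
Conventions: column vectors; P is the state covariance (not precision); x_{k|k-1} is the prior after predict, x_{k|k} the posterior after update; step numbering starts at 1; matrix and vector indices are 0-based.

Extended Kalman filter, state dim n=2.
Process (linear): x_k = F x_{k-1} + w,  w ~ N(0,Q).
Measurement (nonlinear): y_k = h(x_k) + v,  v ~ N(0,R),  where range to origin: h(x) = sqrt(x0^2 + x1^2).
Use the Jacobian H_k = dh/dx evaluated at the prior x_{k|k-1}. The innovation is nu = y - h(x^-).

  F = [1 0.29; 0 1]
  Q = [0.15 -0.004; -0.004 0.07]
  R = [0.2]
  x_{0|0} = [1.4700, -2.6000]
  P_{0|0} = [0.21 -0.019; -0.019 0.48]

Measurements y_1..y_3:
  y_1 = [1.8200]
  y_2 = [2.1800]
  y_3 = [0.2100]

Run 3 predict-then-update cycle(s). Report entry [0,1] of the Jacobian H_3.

H_jac[0,1] = -0.9725

step 1: x^-=[0.7160, -2.6000]  P^-=[0.3893 0.1162; 0.1162 0.5500]  H_jac=[0.2655 -0.9641]  S=[0.6792]  K=[-0.0127; -0.7353]  nu=[-0.8768]  x^+=[0.7272, -1.9553]  P^+=[0.3892 0.1098; 0.1098 0.1828]
step 2: x^-=[0.1601, -1.9553]  P^-=[0.6183 0.1588; 0.1588 0.2528]  H_jac=[0.0816 -0.9967]  S=[0.4294]  K=[-0.2512; -0.5566]  nu=[0.2182]  x^+=[0.1053, -2.0767]  P^+=[0.5912 0.0988; 0.0988 0.1198]
step 3: x^-=[-0.4969, -2.0767]  P^-=[0.8086 0.1296; 0.1296 0.1898]  H_jac=[-0.2327 -0.9725]  S=[0.4819]  K=[-0.6519; -0.4455]  nu=[-1.9253]  x^+=[0.7582, -1.2189]  P^+=[0.6038 -0.0104; -0.0104 0.0941]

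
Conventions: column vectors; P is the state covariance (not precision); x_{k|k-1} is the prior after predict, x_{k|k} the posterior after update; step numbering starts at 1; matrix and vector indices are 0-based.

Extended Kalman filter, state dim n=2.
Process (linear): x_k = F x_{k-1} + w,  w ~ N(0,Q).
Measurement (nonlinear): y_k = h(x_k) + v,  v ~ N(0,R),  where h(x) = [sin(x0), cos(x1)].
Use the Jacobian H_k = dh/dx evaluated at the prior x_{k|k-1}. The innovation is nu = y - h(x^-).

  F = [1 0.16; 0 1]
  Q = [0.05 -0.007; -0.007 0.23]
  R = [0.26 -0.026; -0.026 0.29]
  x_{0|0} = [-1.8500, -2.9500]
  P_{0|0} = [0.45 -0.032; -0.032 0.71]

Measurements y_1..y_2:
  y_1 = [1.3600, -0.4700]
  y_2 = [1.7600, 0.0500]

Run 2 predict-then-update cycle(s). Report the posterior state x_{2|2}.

x_post = [-4.5692, -2.0363]

step 1: x^-=[-2.3220, -2.9500]  P^-=[0.5079 0.0746; 0.0746 0.9400]  H_jac=[-0.6825 0.0000; 0.0000 0.1904]  S=[0.4966 -0.0357; -0.0357 0.3241]  K=[-0.7005 -0.0333; -0.0633 0.5453]  nu=[2.0909, 0.5117]  x^+=[-3.8037, -2.8034]  P^+=[0.2656 0.0449; 0.0449 0.8392]
step 2: x^-=[-4.2522, -2.8034]  P^-=[0.3514 0.1722; 0.1722 1.0692]  H_jac=[-0.4441 0.0000; 0.0000 0.3318]  S=[0.3293 -0.0514; -0.0514 0.4077]  K=[-0.4611 0.0820; -0.0984 0.8577]  nu=[0.8640, 0.9933]  x^+=[-4.5692, -2.0363]  P^+=[0.2748 0.1078; 0.1078 0.7573]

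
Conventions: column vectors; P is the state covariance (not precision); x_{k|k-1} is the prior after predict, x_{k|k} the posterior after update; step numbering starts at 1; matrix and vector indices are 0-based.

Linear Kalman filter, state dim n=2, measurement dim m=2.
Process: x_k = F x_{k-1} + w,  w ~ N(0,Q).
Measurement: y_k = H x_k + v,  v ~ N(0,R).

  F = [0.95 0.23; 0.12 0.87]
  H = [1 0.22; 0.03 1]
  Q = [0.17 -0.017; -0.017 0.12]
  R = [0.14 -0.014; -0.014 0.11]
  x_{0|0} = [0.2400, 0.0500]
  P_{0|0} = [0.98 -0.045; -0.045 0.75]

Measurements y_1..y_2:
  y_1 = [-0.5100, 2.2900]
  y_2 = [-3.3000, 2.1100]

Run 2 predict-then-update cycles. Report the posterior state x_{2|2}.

step 1: x^-=[0.2395, 0.0723]  P^-=[1.0745 0.2064; 0.2064 0.6924]  S=[1.3388 0.3783; 0.3783 0.8157]  K=[0.8675 -0.1098; 0.0299 0.8425]  nu=[-0.7654, 2.2105]  x^+=[-0.6672, 1.9119]  P^+=[0.1292 -0.0281; -0.0281 0.0931]
step 2: x^-=[-0.1941, 1.5833]  P^-=[0.2792 -0.0076; -0.0076 0.1865]  S=[0.4249 0.0277; 0.0277 0.2963]  K=[0.6571 -0.0590; 0.0378 0.6251]  nu=[-3.4542, 0.5326]  x^+=[-2.4951, 1.7856]  P^+=[0.0969 -0.0186; -0.0186 0.0688]

x_post = [-2.4951, 1.7856]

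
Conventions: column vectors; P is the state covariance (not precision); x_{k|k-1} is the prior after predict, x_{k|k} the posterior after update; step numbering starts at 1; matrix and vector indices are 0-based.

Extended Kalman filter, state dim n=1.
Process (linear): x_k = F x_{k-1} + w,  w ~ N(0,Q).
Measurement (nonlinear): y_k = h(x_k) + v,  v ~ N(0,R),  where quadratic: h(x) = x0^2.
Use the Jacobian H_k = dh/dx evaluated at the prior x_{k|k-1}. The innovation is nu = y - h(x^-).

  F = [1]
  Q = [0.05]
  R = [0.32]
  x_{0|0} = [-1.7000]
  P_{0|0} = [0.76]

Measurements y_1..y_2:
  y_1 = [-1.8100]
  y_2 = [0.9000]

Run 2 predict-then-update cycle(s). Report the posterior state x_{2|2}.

x_post = [-0.4822]

step 1: x^-=[-1.7000]  P^-=[0.8100]  H_jac=[-3.4000]  S=[9.6836]  K=[-0.2844]  nu=[-4.7000]  x^+=[-0.3633]  P^+=[0.0268]
step 2: x^-=[-0.3633]  P^-=[0.0768]  H_jac=[-0.7267]  S=[0.3605]  K=[-0.1547]  nu=[0.7680]  x^+=[-0.4822]  P^+=[0.0681]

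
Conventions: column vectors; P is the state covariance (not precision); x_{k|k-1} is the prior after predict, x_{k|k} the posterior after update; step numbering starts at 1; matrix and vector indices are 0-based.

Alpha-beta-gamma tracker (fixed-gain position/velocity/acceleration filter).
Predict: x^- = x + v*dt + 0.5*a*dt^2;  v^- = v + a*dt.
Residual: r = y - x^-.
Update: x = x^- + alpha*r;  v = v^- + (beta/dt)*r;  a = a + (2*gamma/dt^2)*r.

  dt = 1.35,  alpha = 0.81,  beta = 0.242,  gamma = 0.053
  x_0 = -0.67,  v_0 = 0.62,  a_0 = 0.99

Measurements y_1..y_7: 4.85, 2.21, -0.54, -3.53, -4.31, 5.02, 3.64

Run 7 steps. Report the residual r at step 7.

step 1: x_pred=1.0691  r=3.7809  x^+=4.1316  v^+=2.6343  a^+=1.2099
step 2: x_pred=8.7904  r=-6.5804  x^+=3.4603  v^+=3.0880  a^+=0.8272
step 3: x_pred=8.3829  r=-8.9229  x^+=1.1553  v^+=2.6052  a^+=0.3082
step 4: x_pred=4.9532  r=-8.4832  x^+=-1.9182  v^+=1.5006  a^+=-0.1852
step 5: x_pred=-0.0612  r=-4.2488  x^+=-3.5027  v^+=0.4889  a^+=-0.4323
step 6: x_pred=-3.2366  r=8.2566  x^+=3.4512  v^+=1.3854  a^+=0.0479
step 7: x_pred=5.3651  r=-1.7251  x^+=3.9678  v^+=1.1408  a^+=-0.0524

resid = -1.7251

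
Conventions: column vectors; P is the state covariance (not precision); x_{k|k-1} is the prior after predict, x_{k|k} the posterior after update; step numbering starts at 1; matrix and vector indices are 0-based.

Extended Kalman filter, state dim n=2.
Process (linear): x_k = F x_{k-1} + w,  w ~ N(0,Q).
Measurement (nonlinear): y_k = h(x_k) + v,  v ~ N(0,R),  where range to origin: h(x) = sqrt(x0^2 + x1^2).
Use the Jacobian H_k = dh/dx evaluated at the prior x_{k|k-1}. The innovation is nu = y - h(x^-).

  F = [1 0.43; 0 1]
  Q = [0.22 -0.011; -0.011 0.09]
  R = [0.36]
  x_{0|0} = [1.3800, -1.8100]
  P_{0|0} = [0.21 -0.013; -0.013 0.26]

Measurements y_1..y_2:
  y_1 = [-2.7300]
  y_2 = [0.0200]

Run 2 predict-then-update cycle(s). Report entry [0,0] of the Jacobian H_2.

H_jac[0,0] = 0.6917

step 1: x^-=[0.6017, -1.8100]  P^-=[0.4669 0.0878; 0.0878 0.3500]  H_jac=[0.3155 -0.9489]  S=[0.6691]  K=[0.0956; -0.4550]  nu=[-4.6374]  x^+=[0.1583, 0.3001]  P^+=[0.4608 0.1169; 0.1169 0.2115]
step 2: x^-=[0.2874, 0.3001]  P^-=[0.8204 0.1968; 0.1968 0.3015]  H_jac=[0.6917 0.7222]  S=[1.1064]  K=[0.6414; 0.3199]  nu=[-0.3955]  x^+=[0.0337, 0.1736]  P^+=[0.3653 -0.0301; -0.0301 0.1883]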